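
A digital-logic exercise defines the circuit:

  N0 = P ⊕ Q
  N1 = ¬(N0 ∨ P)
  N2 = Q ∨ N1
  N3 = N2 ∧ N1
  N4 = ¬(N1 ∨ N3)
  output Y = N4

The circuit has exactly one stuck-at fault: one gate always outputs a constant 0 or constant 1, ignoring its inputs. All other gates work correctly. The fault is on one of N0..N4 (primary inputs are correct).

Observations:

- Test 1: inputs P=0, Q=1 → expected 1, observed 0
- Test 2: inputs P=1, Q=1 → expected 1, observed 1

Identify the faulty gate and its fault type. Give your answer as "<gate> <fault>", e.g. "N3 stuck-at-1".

Fault-free values for test 1 (P=0, Q=1): N0=1, N1=0, N2=1, N3=0, N4=1, giving Y=1. Observed 0.
Test 1: faults giving observed 0 are {N0 stuck-at-0, N1 stuck-at-1, N3 stuck-at-1, N4 stuck-at-0}.
Test 2 (P=1, Q=1): fault-free N0=0, N1=0, N2=1, N3=0, N4=1 → 1; observed 1. Eliminates N1 stuck-at-1, N3 stuck-at-1, N4 stuck-at-0.
Only N0 stuck-at-0 is consistent with every test.

N0 stuck-at-0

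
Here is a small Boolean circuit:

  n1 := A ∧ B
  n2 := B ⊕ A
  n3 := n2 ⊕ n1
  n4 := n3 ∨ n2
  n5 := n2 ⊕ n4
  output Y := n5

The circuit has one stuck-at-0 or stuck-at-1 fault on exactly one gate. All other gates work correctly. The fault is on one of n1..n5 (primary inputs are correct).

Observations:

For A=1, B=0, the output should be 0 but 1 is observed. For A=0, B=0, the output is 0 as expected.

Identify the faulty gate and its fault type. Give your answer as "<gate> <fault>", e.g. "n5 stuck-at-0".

n4 stuck-at-0

Fault-free values for test 1 (A=1, B=0): n1=0, n2=1, n3=1, n4=1, n5=0, giving Y=0. Observed 1.
Test 1: faults giving observed 1 are {n4 stuck-at-0, n5 stuck-at-1}.
Test 2 (A=0, B=0): fault-free n1=0, n2=0, n3=0, n4=0, n5=0 → 0; observed 0. Eliminates n5 stuck-at-1.
Only n4 stuck-at-0 is consistent with every test.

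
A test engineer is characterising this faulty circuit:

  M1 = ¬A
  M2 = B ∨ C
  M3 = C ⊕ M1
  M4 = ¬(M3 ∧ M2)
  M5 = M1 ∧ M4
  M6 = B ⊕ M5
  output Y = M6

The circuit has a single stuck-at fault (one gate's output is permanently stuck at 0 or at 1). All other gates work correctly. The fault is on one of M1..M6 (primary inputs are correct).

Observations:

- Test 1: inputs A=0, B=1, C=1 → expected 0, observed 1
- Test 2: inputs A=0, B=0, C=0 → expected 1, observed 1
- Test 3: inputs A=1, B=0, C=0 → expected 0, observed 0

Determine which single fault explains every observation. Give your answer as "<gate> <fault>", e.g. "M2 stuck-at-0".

Fault-free values for test 1 (A=0, B=1, C=1): M1=1, M2=1, M3=0, M4=1, M5=1, M6=0, giving Y=0. Observed 1.
Test 1: faults giving observed 1 are {M1 stuck-at-0, M3 stuck-at-1, M4 stuck-at-0, M5 stuck-at-0, M6 stuck-at-1}.
Test 2 (A=0, B=0, C=0): fault-free M1=1, M2=0, M3=1, M4=1, M5=1, M6=1 → 1; observed 1. Eliminates M1 stuck-at-0, M4 stuck-at-0, M5 stuck-at-0.
Test 3 (A=1, B=0, C=0): fault-free M1=0, M2=0, M3=0, M4=1, M5=0, M6=0 → 0; observed 0. Eliminates M6 stuck-at-1.
Only M3 stuck-at-1 is consistent with every test.

M3 stuck-at-1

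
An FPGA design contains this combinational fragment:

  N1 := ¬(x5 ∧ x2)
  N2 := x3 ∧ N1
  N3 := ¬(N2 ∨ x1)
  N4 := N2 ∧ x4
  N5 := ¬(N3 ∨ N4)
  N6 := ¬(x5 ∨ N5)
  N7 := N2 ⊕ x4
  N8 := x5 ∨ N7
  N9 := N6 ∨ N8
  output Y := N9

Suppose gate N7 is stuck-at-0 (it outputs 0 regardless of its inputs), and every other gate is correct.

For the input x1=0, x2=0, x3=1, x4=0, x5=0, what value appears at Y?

0

Propagate with N7 forced: N1=1, N2=1, N3=0, N4=0, N5=1, N6=0, N7=0 [stuck-at-0], N8=0, N9=0.
So Y = 0. (Without the fault it would be 1.)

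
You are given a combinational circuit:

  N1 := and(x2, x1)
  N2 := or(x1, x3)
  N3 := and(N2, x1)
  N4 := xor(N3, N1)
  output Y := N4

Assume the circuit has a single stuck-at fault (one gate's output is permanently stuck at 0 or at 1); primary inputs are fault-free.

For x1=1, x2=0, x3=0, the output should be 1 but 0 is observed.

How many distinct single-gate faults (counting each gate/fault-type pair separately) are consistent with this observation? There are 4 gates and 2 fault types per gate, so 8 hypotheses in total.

4

Fault-free: N1=0, N2=1, N3=1, N4=1 → 1. Observed 0.
  N1 stuck-at-0: output 1 ✗
  N1 stuck-at-1: output 0 ✓
  N2 stuck-at-0: output 0 ✓
  N2 stuck-at-1: output 1 ✗
  N3 stuck-at-0: output 0 ✓
  N3 stuck-at-1: output 1 ✗
  N4 stuck-at-0: output 0 ✓
  N4 stuck-at-1: output 1 ✗
Consistent faults: {N1 stuck-at-1, N2 stuck-at-0, N3 stuck-at-0, N4 stuck-at-0} — 4 in all.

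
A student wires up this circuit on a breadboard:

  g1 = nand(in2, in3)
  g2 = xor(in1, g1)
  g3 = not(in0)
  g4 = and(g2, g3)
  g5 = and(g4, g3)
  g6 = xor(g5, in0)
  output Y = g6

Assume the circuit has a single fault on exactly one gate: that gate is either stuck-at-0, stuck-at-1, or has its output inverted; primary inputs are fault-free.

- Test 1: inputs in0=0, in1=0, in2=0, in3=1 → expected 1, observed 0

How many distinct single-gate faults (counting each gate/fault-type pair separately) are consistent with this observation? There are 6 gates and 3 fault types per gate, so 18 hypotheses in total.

12

Fault-free: g1=1, g2=1, g3=1, g4=1, g5=1, g6=1 → 1. Observed 0.
  g1: stuck-at-0, inverted output ✓; others ✗
  g2: stuck-at-0, inverted output ✓; others ✗
  g3: stuck-at-0, inverted output ✓; others ✗
  g4: stuck-at-0, inverted output ✓; others ✗
  g5: stuck-at-0, inverted output ✓; others ✗
  g6: stuck-at-0, inverted output ✓; others ✗
Consistent faults: {g1 stuck-at-0, g1 inverted output, g2 stuck-at-0, g2 inverted output, g3 stuck-at-0, g3 inverted output, g4 stuck-at-0, g4 inverted output, g5 stuck-at-0, g5 inverted output, g6 stuck-at-0, g6 inverted output} — 12 in all.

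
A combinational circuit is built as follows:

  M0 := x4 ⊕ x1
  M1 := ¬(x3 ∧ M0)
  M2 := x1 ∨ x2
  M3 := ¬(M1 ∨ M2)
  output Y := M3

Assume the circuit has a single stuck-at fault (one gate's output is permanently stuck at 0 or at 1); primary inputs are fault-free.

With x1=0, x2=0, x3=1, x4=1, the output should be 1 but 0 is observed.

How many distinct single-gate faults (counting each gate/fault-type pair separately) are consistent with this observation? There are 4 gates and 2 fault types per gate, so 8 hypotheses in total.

4

Fault-free: M0=1, M1=0, M2=0, M3=1 → 1. Observed 0.
  M0 stuck-at-0: output 0 ✓
  M0 stuck-at-1: output 1 ✗
  M1 stuck-at-0: output 1 ✗
  M1 stuck-at-1: output 0 ✓
  M2 stuck-at-0: output 1 ✗
  M2 stuck-at-1: output 0 ✓
  M3 stuck-at-0: output 0 ✓
  M3 stuck-at-1: output 1 ✗
Consistent faults: {M0 stuck-at-0, M1 stuck-at-1, M2 stuck-at-1, M3 stuck-at-0} — 4 in all.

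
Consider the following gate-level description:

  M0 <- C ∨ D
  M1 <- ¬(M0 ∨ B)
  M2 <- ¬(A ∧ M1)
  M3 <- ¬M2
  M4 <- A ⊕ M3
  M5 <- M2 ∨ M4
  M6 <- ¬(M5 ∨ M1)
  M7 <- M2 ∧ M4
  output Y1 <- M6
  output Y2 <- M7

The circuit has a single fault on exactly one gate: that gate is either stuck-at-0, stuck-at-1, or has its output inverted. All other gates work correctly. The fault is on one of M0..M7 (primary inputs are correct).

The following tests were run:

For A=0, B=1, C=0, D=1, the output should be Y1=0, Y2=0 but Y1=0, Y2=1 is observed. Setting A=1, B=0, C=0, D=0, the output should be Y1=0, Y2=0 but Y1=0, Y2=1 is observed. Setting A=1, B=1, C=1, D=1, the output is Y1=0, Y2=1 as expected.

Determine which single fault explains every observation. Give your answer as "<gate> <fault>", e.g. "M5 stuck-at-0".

Fault-free values for test 1 (A=0, B=1, C=0, D=1): M0=1, M1=0, M2=1, M3=0, M4=0, M5=1, M6=0, M7=0, giving Y1=0, Y2=0. Observed Y1=0, Y2=1.
Test 1: faults giving observed Y1=0, Y2=1 are {M3 stuck-at-1, M3 inverted output, M4 stuck-at-1, M4 inverted output, M7 stuck-at-1, M7 inverted output}.
Test 2 (A=1, B=0, C=0, D=0): fault-free M0=0, M1=1, M2=0, M3=1, M4=0, M5=0, M6=0, M7=0 → Y1=0, Y2=0; observed Y1=0, Y2=1. Eliminates M3 stuck-at-1, M3 inverted output, M4 stuck-at-1, M4 inverted output.
Test 3 (A=1, B=1, C=1, D=1): fault-free M0=1, M1=0, M2=1, M3=0, M4=1, M5=1, M6=0, M7=1 → Y1=0, Y2=1; observed Y1=0, Y2=1. Eliminates M7 inverted output.
Only M7 stuck-at-1 is consistent with every test.

M7 stuck-at-1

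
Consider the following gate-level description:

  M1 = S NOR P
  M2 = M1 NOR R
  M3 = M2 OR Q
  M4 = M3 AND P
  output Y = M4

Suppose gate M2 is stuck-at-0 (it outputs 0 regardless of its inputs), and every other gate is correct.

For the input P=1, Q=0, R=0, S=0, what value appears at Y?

0

Propagate with M2 forced: M1=0, M2=0 [stuck-at-0], M3=0, M4=0.
So Y = 0. (Without the fault it would be 1.)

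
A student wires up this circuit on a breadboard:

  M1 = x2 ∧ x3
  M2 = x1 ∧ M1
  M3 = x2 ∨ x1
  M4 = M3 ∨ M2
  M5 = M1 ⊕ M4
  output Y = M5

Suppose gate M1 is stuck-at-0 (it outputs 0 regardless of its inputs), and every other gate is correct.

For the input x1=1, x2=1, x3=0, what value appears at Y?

1

Propagate with M1 forced: M1=0 [stuck-at-0], M2=0, M3=1, M4=1, M5=1.
So Y = 1. (Same as the fault-free value — the fault is masked on this input.)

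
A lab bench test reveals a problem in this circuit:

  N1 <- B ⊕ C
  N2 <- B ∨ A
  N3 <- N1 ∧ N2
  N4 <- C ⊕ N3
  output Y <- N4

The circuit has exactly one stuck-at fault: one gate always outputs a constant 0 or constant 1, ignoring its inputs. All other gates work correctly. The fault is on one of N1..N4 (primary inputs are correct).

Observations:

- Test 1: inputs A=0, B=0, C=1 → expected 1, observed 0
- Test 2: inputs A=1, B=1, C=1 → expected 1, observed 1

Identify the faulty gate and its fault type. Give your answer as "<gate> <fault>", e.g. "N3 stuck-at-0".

Fault-free values for test 1 (A=0, B=0, C=1): N1=1, N2=0, N3=0, N4=1, giving Y=1. Observed 0.
Test 1: faults giving observed 0 are {N2 stuck-at-1, N3 stuck-at-1, N4 stuck-at-0}.
Test 2 (A=1, B=1, C=1): fault-free N1=0, N2=1, N3=0, N4=1 → 1; observed 1. Eliminates N3 stuck-at-1, N4 stuck-at-0.
Only N2 stuck-at-1 is consistent with every test.

N2 stuck-at-1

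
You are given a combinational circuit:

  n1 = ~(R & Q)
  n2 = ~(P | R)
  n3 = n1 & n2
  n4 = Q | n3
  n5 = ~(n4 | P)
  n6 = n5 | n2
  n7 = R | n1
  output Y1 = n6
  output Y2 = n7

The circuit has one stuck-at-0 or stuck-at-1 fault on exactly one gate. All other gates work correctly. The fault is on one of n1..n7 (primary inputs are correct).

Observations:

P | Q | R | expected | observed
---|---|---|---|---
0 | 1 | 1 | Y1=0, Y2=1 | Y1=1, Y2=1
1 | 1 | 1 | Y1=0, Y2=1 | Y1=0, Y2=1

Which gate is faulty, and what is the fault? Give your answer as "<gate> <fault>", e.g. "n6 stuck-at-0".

n4 stuck-at-0

Fault-free values for test 1 (P=0, Q=1, R=1): n1=0, n2=0, n3=0, n4=1, n5=0, n6=0, n7=1, giving Y1=0, Y2=1. Observed Y1=1, Y2=1.
Test 1: faults giving observed Y1=1, Y2=1 are {n2 stuck-at-1, n4 stuck-at-0, n5 stuck-at-1, n6 stuck-at-1}.
Test 2 (P=1, Q=1, R=1): fault-free n1=0, n2=0, n3=0, n4=1, n5=0, n6=0, n7=1 → Y1=0, Y2=1; observed Y1=0, Y2=1. Eliminates n2 stuck-at-1, n5 stuck-at-1, n6 stuck-at-1.
Only n4 stuck-at-0 is consistent with every test.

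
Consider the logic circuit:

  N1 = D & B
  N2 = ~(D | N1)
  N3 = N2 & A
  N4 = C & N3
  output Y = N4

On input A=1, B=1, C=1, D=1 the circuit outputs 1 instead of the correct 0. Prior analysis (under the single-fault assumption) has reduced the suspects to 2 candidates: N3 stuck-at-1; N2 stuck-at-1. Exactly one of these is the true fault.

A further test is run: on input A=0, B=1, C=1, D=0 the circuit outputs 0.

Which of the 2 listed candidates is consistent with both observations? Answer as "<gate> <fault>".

N2 stuck-at-1

Evaluate each candidate on input A=0, B=1, C=1, D=0:
  N3 stuck-at-1: N1=0, N2=1, N3=1 [stuck-at-1], N4=1 → 1 — eliminated
  N2 stuck-at-1: N1=0, N2=1 [stuck-at-1], N3=0, N4=0 → 0 — matches
Only N2 stuck-at-1 reproduces the observed 0.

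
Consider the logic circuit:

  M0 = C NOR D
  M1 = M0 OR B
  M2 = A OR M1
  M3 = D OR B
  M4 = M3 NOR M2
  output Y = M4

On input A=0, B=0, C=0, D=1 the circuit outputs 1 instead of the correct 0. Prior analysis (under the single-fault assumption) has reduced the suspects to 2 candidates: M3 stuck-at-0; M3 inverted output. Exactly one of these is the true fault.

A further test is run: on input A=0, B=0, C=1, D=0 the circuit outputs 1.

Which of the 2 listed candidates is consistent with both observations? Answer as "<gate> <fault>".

M3 stuck-at-0

Evaluate each candidate on input A=0, B=0, C=1, D=0:
  M3 stuck-at-0: M0=0, M1=0, M2=0, M3=0 [stuck-at-0], M4=1 → 1 — matches
  M3 inverted output: M0=0, M1=0, M2=0, M3=1 [inverted output], M4=0 → 0 — eliminated
Only M3 stuck-at-0 reproduces the observed 1.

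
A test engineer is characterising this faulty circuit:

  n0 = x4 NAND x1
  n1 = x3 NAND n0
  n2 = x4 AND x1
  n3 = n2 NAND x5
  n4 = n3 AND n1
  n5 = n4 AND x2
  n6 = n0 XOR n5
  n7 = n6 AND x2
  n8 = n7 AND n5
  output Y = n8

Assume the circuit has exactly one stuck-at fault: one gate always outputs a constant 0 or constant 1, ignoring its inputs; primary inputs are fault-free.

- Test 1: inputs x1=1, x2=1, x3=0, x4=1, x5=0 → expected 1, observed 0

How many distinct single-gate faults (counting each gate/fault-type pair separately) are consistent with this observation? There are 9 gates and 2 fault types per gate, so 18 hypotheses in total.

8

Fault-free: n0=0, n1=1, n2=1, n3=1, n4=1, n5=1, n6=1, n7=1, n8=1 → 1. Observed 0.
  n0: stuck-at-1 ✓; others ✗
  n1: stuck-at-0 ✓; others ✗
  n2: none of the 2 fault types match ✗
  n3: stuck-at-0 ✓; others ✗
  n4: stuck-at-0 ✓; others ✗
  n5: stuck-at-0 ✓; others ✗
  n6: stuck-at-0 ✓; others ✗
  n7: stuck-at-0 ✓; others ✗
  n8: stuck-at-0 ✓; others ✗
Consistent faults: {n0 stuck-at-1, n1 stuck-at-0, n3 stuck-at-0, n4 stuck-at-0, n5 stuck-at-0, n6 stuck-at-0, n7 stuck-at-0, n8 stuck-at-0} — 8 in all.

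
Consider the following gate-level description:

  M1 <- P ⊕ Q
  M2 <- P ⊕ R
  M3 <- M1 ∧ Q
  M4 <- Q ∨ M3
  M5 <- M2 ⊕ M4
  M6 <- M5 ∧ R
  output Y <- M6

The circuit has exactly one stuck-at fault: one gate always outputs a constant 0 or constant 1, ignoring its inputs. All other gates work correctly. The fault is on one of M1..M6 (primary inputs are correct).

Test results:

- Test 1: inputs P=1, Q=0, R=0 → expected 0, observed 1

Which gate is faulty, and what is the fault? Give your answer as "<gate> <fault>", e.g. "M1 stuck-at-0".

Fault-free values for test 1 (P=1, Q=0, R=0): M1=1, M2=1, M3=0, M4=0, M5=1, M6=0, giving Y=0. Observed 1.
Test 1: faults giving observed 1 are {M6 stuck-at-1}.
Only M6 stuck-at-1 is consistent with every test.

M6 stuck-at-1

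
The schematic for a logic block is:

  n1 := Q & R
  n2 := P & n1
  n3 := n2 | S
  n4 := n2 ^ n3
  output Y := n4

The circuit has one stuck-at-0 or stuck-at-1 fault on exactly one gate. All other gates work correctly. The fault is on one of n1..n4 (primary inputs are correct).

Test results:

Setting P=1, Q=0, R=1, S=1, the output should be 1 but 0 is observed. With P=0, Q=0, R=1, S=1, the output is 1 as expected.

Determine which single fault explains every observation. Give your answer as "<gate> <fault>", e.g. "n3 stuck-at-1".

n1 stuck-at-1

Fault-free values for test 1 (P=1, Q=0, R=1, S=1): n1=0, n2=0, n3=1, n4=1, giving Y=1. Observed 0.
Test 1: faults giving observed 0 are {n1 stuck-at-1, n2 stuck-at-1, n3 stuck-at-0, n4 stuck-at-0}.
Test 2 (P=0, Q=0, R=1, S=1): fault-free n1=0, n2=0, n3=1, n4=1 → 1; observed 1. Eliminates n2 stuck-at-1, n3 stuck-at-0, n4 stuck-at-0.
Only n1 stuck-at-1 is consistent with every test.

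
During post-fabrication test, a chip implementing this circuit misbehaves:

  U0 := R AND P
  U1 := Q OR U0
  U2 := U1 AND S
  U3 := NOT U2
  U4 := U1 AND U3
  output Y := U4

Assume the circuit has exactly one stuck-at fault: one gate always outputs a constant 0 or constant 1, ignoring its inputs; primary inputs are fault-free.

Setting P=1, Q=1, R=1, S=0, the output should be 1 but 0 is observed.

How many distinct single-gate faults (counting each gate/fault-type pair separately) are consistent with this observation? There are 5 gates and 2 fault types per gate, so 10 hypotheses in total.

4

Fault-free: U0=1, U1=1, U2=0, U3=1, U4=1 → 1. Observed 0.
  U0 stuck-at-0: output 1 ✗
  U0 stuck-at-1: output 1 ✗
  U1 stuck-at-0: output 0 ✓
  U1 stuck-at-1: output 1 ✗
  U2 stuck-at-0: output 1 ✗
  U2 stuck-at-1: output 0 ✓
  U3 stuck-at-0: output 0 ✓
  U3 stuck-at-1: output 1 ✗
  U4 stuck-at-0: output 0 ✓
  U4 stuck-at-1: output 1 ✗
Consistent faults: {U1 stuck-at-0, U2 stuck-at-1, U3 stuck-at-0, U4 stuck-at-0} — 4 in all.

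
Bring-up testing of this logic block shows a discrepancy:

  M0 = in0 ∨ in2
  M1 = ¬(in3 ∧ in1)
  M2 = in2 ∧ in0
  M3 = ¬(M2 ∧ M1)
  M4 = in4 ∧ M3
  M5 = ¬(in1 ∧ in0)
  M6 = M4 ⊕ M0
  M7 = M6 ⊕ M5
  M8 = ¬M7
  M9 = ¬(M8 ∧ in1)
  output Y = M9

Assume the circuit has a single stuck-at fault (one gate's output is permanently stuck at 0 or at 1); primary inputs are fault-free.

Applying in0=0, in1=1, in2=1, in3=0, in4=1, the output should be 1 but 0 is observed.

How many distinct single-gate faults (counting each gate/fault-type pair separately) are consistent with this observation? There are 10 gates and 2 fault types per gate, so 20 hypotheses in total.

9

Fault-free: M0=1, M1=1, M2=0, M3=1, M4=1, M5=1, M6=0, M7=1, M8=0, M9=1 → 1. Observed 0.
  M0: stuck-at-0 ✓; others ✗
  M1: none of the 2 fault types match ✗
  M2: stuck-at-1 ✓; others ✗
  M3: stuck-at-0 ✓; others ✗
  M4: stuck-at-0 ✓; others ✗
  M5: stuck-at-0 ✓; others ✗
  M6: stuck-at-1 ✓; others ✗
  M7: stuck-at-0 ✓; others ✗
  M8: stuck-at-1 ✓; others ✗
  M9: stuck-at-0 ✓; others ✗
Consistent faults: {M0 stuck-at-0, M2 stuck-at-1, M3 stuck-at-0, M4 stuck-at-0, M5 stuck-at-0, M6 stuck-at-1, M7 stuck-at-0, M8 stuck-at-1, M9 stuck-at-0} — 9 in all.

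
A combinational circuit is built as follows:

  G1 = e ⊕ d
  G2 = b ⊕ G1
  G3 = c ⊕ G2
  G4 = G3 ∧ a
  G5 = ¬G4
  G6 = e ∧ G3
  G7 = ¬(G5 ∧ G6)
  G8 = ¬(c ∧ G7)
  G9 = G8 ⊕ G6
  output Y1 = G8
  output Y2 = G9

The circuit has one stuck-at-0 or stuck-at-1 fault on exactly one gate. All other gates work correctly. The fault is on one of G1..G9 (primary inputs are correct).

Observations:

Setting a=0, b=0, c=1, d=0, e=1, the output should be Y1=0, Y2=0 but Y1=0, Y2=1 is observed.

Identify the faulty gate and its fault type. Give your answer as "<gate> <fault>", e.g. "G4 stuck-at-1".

G9 stuck-at-1

Fault-free values for test 1 (a=0, b=0, c=1, d=0, e=1): G1=1, G2=1, G3=0, G4=0, G5=1, G6=0, G7=1, G8=0, G9=0, giving Y1=0, Y2=0. Observed Y1=0, Y2=1.
Test 1: faults giving observed Y1=0, Y2=1 are {G9 stuck-at-1}.
Only G9 stuck-at-1 is consistent with every test.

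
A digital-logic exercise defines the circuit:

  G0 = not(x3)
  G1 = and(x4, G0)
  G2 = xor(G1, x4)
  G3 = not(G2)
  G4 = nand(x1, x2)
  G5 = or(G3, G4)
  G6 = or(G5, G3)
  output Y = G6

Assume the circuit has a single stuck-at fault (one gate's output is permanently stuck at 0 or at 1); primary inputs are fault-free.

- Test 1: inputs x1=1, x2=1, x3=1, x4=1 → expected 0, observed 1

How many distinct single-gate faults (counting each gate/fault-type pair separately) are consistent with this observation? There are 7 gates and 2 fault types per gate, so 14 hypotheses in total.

7

Fault-free: G0=0, G1=0, G2=1, G3=0, G4=0, G5=0, G6=0 → 0. Observed 1.
  G0 stuck-at-0: output 0 ✗
  G0 stuck-at-1: output 1 ✓
  G1 stuck-at-0: output 0 ✗
  G1 stuck-at-1: output 1 ✓
  G2 stuck-at-0: output 1 ✓
  G2 stuck-at-1: output 0 ✗
  G3 stuck-at-0: output 0 ✗
  G3 stuck-at-1: output 1 ✓
  G4 stuck-at-0: output 0 ✗
  G4 stuck-at-1: output 1 ✓
  G5 stuck-at-0: output 0 ✗
  G5 stuck-at-1: output 1 ✓
  G6 stuck-at-0: output 0 ✗
  G6 stuck-at-1: output 1 ✓
Consistent faults: {G0 stuck-at-1, G1 stuck-at-1, G2 stuck-at-0, G3 stuck-at-1, G4 stuck-at-1, G5 stuck-at-1, G6 stuck-at-1} — 7 in all.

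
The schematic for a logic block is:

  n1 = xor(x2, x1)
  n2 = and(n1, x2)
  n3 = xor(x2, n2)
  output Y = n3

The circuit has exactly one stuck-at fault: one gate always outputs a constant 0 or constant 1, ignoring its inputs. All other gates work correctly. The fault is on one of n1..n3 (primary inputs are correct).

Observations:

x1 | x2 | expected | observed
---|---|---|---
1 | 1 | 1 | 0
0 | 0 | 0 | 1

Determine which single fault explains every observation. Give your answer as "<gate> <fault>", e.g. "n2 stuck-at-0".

Fault-free values for test 1 (x1=1, x2=1): n1=0, n2=0, n3=1, giving Y=1. Observed 0.
Test 1: faults giving observed 0 are {n1 stuck-at-1, n2 stuck-at-1, n3 stuck-at-0}.
Test 2 (x1=0, x2=0): fault-free n1=0, n2=0, n3=0 → 0; observed 1. Eliminates n1 stuck-at-1, n3 stuck-at-0.
Only n2 stuck-at-1 is consistent with every test.

n2 stuck-at-1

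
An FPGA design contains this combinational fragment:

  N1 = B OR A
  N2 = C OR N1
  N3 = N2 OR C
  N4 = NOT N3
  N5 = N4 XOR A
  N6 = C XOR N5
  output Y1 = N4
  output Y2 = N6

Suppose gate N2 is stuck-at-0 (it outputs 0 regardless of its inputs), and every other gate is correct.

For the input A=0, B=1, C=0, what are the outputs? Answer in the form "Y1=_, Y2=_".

Y1=1, Y2=1

Propagate with N2 forced: N1=1, N2=0 [stuck-at-0], N3=0, N4=1, N5=1, N6=1.
So the outputs are Y1=1, Y2=1. (Without the fault they would be Y1=0, Y2=0.)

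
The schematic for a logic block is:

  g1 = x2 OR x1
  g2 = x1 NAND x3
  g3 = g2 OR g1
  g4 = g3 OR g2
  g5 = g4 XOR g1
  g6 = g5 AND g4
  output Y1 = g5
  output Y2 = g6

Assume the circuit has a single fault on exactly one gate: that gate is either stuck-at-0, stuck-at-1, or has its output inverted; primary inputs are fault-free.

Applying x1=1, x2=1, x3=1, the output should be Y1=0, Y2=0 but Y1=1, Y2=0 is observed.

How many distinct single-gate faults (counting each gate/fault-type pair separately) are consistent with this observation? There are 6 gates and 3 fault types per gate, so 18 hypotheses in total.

4

Fault-free: g1=1, g2=0, g3=1, g4=1, g5=0, g6=0 → Y1=0, Y2=0. Observed Y1=1, Y2=0.
  g1: none of the 3 fault types match ✗
  g2: none of the 3 fault types match ✗
  g3: stuck-at-0, inverted output ✓; others ✗
  g4: stuck-at-0, inverted output ✓; others ✗
  g5: none of the 3 fault types match ✗
  g6: none of the 3 fault types match ✗
Consistent faults: {g3 stuck-at-0, g3 inverted output, g4 stuck-at-0, g4 inverted output} — 4 in all.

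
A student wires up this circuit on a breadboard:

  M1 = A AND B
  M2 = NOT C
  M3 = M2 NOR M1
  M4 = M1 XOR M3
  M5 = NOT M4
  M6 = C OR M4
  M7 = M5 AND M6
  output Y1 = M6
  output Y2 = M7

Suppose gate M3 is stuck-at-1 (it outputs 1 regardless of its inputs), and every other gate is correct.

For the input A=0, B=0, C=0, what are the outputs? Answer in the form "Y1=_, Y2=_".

Y1=1, Y2=0

Propagate with M3 forced: M1=0, M2=1, M3=1 [stuck-at-1], M4=1, M5=0, M6=1, M7=0.
So the outputs are Y1=1, Y2=0. (Without the fault they would be Y1=0, Y2=0.)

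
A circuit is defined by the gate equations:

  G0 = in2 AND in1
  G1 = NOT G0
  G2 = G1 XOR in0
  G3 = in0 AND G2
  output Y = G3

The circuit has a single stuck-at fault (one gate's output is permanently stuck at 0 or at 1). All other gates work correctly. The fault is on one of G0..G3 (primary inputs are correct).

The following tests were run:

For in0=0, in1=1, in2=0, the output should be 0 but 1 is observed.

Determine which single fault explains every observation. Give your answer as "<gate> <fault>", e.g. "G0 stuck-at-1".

Fault-free values for test 1 (in0=0, in1=1, in2=0): G0=0, G1=1, G2=1, G3=0, giving Y=0. Observed 1.
Test 1: faults giving observed 1 are {G3 stuck-at-1}.
Only G3 stuck-at-1 is consistent with every test.

G3 stuck-at-1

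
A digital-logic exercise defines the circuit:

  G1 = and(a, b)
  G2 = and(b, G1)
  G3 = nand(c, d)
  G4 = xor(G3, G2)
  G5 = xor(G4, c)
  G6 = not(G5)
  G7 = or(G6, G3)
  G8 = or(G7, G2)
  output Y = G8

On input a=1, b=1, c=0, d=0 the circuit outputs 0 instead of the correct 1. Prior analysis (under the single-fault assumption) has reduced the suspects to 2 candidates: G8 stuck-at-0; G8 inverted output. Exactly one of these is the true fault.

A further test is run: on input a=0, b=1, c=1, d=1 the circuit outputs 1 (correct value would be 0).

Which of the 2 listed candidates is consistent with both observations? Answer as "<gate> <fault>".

Evaluate each candidate on input a=0, b=1, c=1, d=1:
  G8 stuck-at-0: G1=0, G2=0, G3=0, G4=0, G5=1, G6=0, G7=0, G8=0 [stuck-at-0] → 0 — eliminated
  G8 inverted output: G1=0, G2=0, G3=0, G4=0, G5=1, G6=0, G7=0, G8=1 [inverted output] → 1 — matches
Only G8 inverted output reproduces the observed 1.

G8 inverted output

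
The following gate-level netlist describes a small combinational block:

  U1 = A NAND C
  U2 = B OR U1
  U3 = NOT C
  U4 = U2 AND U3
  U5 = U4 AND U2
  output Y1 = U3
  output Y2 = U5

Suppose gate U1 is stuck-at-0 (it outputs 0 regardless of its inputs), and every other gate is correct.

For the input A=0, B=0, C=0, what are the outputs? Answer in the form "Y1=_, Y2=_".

Propagate with U1 forced: U1=0 [stuck-at-0], U2=0, U3=1, U4=0, U5=0.
So the outputs are Y1=1, Y2=0. (Without the fault they would be Y1=1, Y2=1.)

Y1=1, Y2=0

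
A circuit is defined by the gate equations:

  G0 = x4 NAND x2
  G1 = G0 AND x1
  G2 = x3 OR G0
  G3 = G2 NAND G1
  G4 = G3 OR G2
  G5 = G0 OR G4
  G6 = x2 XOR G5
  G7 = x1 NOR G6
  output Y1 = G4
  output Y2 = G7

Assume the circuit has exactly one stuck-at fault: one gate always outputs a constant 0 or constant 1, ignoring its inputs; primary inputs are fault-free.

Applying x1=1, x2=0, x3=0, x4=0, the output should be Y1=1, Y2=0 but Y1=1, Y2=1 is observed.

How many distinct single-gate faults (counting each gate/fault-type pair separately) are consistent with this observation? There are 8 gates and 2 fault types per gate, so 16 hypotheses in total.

Fault-free: G0=1, G1=1, G2=1, G3=0, G4=1, G5=1, G6=1, G7=0 → Y1=1, Y2=0. Observed Y1=1, Y2=1.
  G0: none of the 2 fault types match ✗
  G1: none of the 2 fault types match ✗
  G2: none of the 2 fault types match ✗
  G3: none of the 2 fault types match ✗
  G4: none of the 2 fault types match ✗
  G5: none of the 2 fault types match ✗
  G6: none of the 2 fault types match ✗
  G7: stuck-at-1 ✓; others ✗
Consistent faults: {G7 stuck-at-1} — 1 in all.

1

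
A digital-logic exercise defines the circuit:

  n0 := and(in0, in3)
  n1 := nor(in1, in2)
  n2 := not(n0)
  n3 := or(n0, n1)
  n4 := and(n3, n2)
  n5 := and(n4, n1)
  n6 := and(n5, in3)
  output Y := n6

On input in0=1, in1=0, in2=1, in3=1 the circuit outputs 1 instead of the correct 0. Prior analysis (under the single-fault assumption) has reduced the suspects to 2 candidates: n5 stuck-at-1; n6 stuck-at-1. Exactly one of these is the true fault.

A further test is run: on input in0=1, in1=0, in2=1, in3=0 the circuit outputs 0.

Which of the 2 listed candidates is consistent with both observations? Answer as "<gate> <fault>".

n5 stuck-at-1

Evaluate each candidate on input in0=1, in1=0, in2=1, in3=0:
  n5 stuck-at-1: n0=0, n1=0, n2=1, n3=0, n4=0, n5=1 [stuck-at-1], n6=0 → 0 — matches
  n6 stuck-at-1: n0=0, n1=0, n2=1, n3=0, n4=0, n5=0, n6=1 [stuck-at-1] → 1 — eliminated
Only n5 stuck-at-1 reproduces the observed 0.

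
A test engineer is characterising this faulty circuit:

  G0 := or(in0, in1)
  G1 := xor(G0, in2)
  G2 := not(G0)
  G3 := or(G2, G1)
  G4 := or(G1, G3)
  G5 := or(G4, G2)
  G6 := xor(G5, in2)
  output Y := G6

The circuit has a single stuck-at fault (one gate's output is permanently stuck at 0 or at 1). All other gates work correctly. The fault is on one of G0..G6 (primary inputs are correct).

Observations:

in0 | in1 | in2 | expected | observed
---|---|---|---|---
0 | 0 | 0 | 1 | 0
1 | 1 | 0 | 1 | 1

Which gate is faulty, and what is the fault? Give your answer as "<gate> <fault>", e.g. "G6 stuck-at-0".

Fault-free values for test 1 (in0=0, in1=0, in2=0): G0=0, G1=0, G2=1, G3=1, G4=1, G5=1, G6=1, giving Y=1. Observed 0.
Test 1: faults giving observed 0 are {G2 stuck-at-0, G5 stuck-at-0, G6 stuck-at-0}.
Test 2 (in0=1, in1=1, in2=0): fault-free G0=1, G1=1, G2=0, G3=1, G4=1, G5=1, G6=1 → 1; observed 1. Eliminates G5 stuck-at-0, G6 stuck-at-0.
Only G2 stuck-at-0 is consistent with every test.

G2 stuck-at-0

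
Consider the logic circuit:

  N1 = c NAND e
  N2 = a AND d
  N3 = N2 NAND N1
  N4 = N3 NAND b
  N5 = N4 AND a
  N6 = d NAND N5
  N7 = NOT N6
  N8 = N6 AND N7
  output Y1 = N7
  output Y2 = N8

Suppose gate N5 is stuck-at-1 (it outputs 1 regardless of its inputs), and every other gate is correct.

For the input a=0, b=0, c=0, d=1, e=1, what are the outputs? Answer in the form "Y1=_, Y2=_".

Y1=1, Y2=0

Propagate with N5 forced: N1=1, N2=0, N3=1, N4=1, N5=1 [stuck-at-1], N6=0, N7=1, N8=0.
So the outputs are Y1=1, Y2=0. (Without the fault they would be Y1=0, Y2=0.)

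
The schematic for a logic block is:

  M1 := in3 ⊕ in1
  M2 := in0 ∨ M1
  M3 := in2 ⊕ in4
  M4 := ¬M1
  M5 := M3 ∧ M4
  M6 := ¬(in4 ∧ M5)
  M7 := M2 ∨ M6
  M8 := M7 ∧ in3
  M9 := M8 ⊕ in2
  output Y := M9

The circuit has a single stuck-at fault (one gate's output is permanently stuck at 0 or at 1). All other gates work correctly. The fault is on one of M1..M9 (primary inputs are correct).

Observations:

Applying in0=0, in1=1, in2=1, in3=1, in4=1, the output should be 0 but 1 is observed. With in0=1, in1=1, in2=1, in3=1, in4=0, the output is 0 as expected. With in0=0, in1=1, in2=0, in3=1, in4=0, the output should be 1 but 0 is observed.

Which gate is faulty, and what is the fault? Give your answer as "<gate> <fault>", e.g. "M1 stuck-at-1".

M6 stuck-at-0

Fault-free values for test 1 (in0=0, in1=1, in2=1, in3=1, in4=1): M1=0, M2=0, M3=0, M4=1, M5=0, M6=1, M7=1, M8=1, M9=0, giving Y=0. Observed 1.
Test 1: faults giving observed 1 are {M3 stuck-at-1, M5 stuck-at-1, M6 stuck-at-0, M7 stuck-at-0, M8 stuck-at-0, M9 stuck-at-1}.
Test 2 (in0=1, in1=1, in2=1, in3=1, in4=0): fault-free M1=0, M2=1, M3=1, M4=1, M5=1, M6=1, M7=1, M8=1, M9=0 → 0; observed 0. Eliminates M7 stuck-at-0, M8 stuck-at-0, M9 stuck-at-1.
Test 3 (in0=0, in1=1, in2=0, in3=1, in4=0): fault-free M1=0, M2=0, M3=0, M4=1, M5=0, M6=1, M7=1, M8=1, M9=1 → 1; observed 0. Eliminates M3 stuck-at-1, M5 stuck-at-1.
Only M6 stuck-at-0 is consistent with every test.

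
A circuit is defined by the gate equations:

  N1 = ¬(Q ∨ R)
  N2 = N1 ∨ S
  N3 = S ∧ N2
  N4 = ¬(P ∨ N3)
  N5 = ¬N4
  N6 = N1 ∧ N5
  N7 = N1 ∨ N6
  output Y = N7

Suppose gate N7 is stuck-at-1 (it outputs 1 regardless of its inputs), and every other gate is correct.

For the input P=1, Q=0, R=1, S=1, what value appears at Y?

1

Propagate with N7 forced: N1=0, N2=1, N3=1, N4=0, N5=1, N6=0, N7=1 [stuck-at-1].
So Y = 1. (Without the fault it would be 0.)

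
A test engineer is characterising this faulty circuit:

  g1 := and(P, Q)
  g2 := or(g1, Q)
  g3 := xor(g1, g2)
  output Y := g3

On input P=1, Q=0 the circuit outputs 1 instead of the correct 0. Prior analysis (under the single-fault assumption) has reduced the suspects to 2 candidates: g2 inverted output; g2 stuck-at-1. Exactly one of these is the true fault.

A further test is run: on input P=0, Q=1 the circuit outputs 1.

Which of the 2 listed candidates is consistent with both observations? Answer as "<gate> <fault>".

Evaluate each candidate on input P=0, Q=1:
  g2 inverted output: g1=0, g2=0 [inverted output], g3=0 → 0 — eliminated
  g2 stuck-at-1: g1=0, g2=1 [stuck-at-1], g3=1 → 1 — matches
Only g2 stuck-at-1 reproduces the observed 1.

g2 stuck-at-1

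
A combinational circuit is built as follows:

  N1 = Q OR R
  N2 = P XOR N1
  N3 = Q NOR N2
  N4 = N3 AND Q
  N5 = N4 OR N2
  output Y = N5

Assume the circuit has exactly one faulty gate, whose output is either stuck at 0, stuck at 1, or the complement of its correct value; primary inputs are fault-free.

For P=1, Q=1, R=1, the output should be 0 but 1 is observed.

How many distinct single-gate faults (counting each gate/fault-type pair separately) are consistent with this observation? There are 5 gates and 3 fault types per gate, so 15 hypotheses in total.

10

Fault-free: N1=1, N2=0, N3=0, N4=0, N5=0 → 0. Observed 1.
  N1: stuck-at-0, inverted output ✓; others ✗
  N2: stuck-at-1, inverted output ✓; others ✗
  N3: stuck-at-1, inverted output ✓; others ✗
  N4: stuck-at-1, inverted output ✓; others ✗
  N5: stuck-at-1, inverted output ✓; others ✗
Consistent faults: {N1 stuck-at-0, N1 inverted output, N2 stuck-at-1, N2 inverted output, N3 stuck-at-1, N3 inverted output, N4 stuck-at-1, N4 inverted output, N5 stuck-at-1, N5 inverted output} — 10 in all.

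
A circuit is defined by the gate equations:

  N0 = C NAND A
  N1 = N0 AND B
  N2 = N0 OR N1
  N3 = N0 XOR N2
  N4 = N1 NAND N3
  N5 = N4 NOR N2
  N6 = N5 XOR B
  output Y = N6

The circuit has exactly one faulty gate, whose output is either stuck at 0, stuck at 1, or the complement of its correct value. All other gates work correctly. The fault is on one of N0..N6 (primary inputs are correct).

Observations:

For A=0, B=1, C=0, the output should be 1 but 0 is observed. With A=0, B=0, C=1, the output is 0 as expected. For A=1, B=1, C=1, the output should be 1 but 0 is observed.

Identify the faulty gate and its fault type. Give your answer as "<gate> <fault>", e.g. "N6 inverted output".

N6 stuck-at-0

Fault-free values for test 1 (A=0, B=1, C=0): N0=1, N1=1, N2=1, N3=0, N4=1, N5=0, N6=1, giving Y=1. Observed 0.
Test 1: faults giving observed 0 are {N2 stuck-at-0, N2 inverted output, N5 stuck-at-1, N5 inverted output, N6 stuck-at-0, N6 inverted output}.
Test 2 (A=0, B=0, C=1): fault-free N0=1, N1=0, N2=1, N3=0, N4=1, N5=0, N6=0 → 0; observed 0. Eliminates N5 stuck-at-1, N5 inverted output, N6 inverted output.
Test 3 (A=1, B=1, C=1): fault-free N0=0, N1=0, N2=0, N3=0, N4=1, N5=0, N6=1 → 1; observed 0. Eliminates N2 stuck-at-0, N2 inverted output.
Only N6 stuck-at-0 is consistent with every test.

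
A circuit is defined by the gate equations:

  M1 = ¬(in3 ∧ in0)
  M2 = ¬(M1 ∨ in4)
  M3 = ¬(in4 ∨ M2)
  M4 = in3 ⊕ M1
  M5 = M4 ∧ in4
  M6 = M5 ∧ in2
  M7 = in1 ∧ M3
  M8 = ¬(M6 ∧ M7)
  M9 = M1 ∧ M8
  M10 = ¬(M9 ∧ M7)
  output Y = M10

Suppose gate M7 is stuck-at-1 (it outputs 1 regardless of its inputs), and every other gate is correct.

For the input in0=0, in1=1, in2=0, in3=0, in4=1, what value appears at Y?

Propagate with M7 forced: M1=1, M2=0, M3=0, M4=1, M5=1, M6=0, M7=1 [stuck-at-1], M8=1, M9=1, M10=0.
So Y = 0. (Without the fault it would be 1.)

0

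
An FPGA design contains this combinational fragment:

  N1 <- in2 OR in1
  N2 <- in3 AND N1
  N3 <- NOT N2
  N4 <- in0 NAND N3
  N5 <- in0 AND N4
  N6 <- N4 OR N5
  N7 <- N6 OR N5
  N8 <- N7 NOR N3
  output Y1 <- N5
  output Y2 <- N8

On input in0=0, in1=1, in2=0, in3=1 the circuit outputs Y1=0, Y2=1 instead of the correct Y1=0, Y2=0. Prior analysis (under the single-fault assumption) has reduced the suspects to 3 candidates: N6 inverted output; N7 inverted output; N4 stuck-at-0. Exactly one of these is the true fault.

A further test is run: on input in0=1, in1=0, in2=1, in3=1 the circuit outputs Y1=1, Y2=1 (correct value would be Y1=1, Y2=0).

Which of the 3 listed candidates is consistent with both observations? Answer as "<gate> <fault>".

N7 inverted output

Evaluate each candidate on input in0=1, in1=0, in2=1, in3=1:
  N6 inverted output: N1=1, N2=1, N3=0, N4=1, N5=1, N6=0 [inverted output], N7=1, N8=0 → Y1=1, Y2=0 — eliminated
  N7 inverted output: N1=1, N2=1, N3=0, N4=1, N5=1, N6=1, N7=0 [inverted output], N8=1 → Y1=1, Y2=1 — matches
  N4 stuck-at-0: N1=1, N2=1, N3=0, N4=0 [stuck-at-0], N5=0, N6=0, N7=0, N8=1 → Y1=0, Y2=1 — eliminated
Only N7 inverted output reproduces the observed Y1=1, Y2=1.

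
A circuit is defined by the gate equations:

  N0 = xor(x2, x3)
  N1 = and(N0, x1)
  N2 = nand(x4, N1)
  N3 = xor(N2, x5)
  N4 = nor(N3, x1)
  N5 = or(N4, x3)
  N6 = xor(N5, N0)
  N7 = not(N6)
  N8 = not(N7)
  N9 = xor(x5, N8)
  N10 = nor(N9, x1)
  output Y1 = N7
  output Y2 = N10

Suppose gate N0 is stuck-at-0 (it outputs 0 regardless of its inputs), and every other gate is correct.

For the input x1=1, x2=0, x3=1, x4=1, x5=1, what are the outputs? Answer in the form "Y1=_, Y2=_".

Propagate with N0 forced: N0=0 [stuck-at-0], N1=0, N2=1, N3=0, N4=0, N5=1, N6=1, N7=0, N8=1, N9=0, N10=0.
So the outputs are Y1=0, Y2=0. (Without the fault they would be Y1=1, Y2=0.)

Y1=0, Y2=0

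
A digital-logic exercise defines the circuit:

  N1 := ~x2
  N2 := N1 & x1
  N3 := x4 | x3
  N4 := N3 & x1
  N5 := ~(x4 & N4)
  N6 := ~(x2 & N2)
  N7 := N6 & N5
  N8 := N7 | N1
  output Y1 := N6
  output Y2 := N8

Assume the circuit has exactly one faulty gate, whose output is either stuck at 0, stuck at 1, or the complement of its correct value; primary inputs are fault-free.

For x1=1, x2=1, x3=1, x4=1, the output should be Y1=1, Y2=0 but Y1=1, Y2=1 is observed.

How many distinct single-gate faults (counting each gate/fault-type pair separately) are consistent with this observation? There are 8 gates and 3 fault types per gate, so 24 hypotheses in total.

Fault-free: N1=0, N2=0, N3=1, N4=1, N5=0, N6=1, N7=0, N8=0 → Y1=1, Y2=0. Observed Y1=1, Y2=1.
  N1: none of the 3 fault types match ✗
  N2: none of the 3 fault types match ✗
  N3: stuck-at-0, inverted output ✓; others ✗
  N4: stuck-at-0, inverted output ✓; others ✗
  N5: stuck-at-1, inverted output ✓; others ✗
  N6: none of the 3 fault types match ✗
  N7: stuck-at-1, inverted output ✓; others ✗
  N8: stuck-at-1, inverted output ✓; others ✗
Consistent faults: {N3 stuck-at-0, N3 inverted output, N4 stuck-at-0, N4 inverted output, N5 stuck-at-1, N5 inverted output, N7 stuck-at-1, N7 inverted output, N8 stuck-at-1, N8 inverted output} — 10 in all.

10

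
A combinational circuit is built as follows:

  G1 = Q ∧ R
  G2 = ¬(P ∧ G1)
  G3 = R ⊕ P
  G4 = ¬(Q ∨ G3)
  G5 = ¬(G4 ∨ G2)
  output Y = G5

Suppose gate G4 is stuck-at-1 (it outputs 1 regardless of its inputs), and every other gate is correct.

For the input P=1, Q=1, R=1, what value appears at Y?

0

Propagate with G4 forced: G1=1, G2=0, G3=0, G4=1 [stuck-at-1], G5=0.
So Y = 0. (Without the fault it would be 1.)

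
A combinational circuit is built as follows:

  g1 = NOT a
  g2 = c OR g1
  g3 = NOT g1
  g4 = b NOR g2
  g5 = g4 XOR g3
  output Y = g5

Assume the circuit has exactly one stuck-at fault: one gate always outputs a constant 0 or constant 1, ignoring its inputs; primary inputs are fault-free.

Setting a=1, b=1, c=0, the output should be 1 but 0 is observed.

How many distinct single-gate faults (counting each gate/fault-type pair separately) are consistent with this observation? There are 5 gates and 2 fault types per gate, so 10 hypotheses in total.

4

Fault-free: g1=0, g2=0, g3=1, g4=0, g5=1 → 1. Observed 0.
  g1 stuck-at-0: output 1 ✗
  g1 stuck-at-1: output 0 ✓
  g2 stuck-at-0: output 1 ✗
  g2 stuck-at-1: output 1 ✗
  g3 stuck-at-0: output 0 ✓
  g3 stuck-at-1: output 1 ✗
  g4 stuck-at-0: output 1 ✗
  g4 stuck-at-1: output 0 ✓
  g5 stuck-at-0: output 0 ✓
  g5 stuck-at-1: output 1 ✗
Consistent faults: {g1 stuck-at-1, g3 stuck-at-0, g4 stuck-at-1, g5 stuck-at-0} — 4 in all.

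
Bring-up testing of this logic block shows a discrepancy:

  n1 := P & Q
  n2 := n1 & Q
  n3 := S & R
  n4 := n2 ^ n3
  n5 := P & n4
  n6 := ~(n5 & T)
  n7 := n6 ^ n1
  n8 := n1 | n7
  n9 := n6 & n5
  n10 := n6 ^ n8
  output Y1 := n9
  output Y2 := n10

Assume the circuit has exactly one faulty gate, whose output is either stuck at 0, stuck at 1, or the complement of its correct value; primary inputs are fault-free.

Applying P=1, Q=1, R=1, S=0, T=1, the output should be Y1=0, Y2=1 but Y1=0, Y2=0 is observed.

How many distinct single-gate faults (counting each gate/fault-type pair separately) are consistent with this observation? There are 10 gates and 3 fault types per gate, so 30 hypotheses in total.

Fault-free: n1=1, n2=1, n3=0, n4=1, n5=1, n6=0, n7=1, n8=1, n9=0, n10=1 → Y1=0, Y2=1. Observed Y1=0, Y2=0.
  n1: stuck-at-0, inverted output ✓; others ✗
  n2: stuck-at-0, inverted output ✓; others ✗
  n3: stuck-at-1, inverted output ✓; others ✗
  n4: stuck-at-0, inverted output ✓; others ✗
  n5: stuck-at-0, inverted output ✓; others ✗
  n6: none of the 3 fault types match ✗
  n7: none of the 3 fault types match ✗
  n8: stuck-at-0, inverted output ✓; others ✗
  n9: none of the 3 fault types match ✗
  n10: stuck-at-0, inverted output ✓; others ✗
Consistent faults: {n1 stuck-at-0, n1 inverted output, n2 stuck-at-0, n2 inverted output, n3 stuck-at-1, n3 inverted output, n4 stuck-at-0, n4 inverted output, n5 stuck-at-0, n5 inverted output, n8 stuck-at-0, n8 inverted output, n10 stuck-at-0, n10 inverted output} — 14 in all.

14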